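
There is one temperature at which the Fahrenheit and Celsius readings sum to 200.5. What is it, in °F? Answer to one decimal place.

Let F be the Fahrenheit reading. The Celsius reading is C = 5/9·F - 17.7778.
Require F + C = 200.5: (14/9)·F - 17.7778 = 200.5.
F = (200.5 + 17.7778) / (14/9) = 140.3.

140.3°F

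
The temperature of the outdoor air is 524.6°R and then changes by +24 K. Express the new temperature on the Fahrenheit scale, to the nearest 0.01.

108.13°F

Initial temperature in Celsius: (524.6 - 491.67) × 5/9 = 18.2944°C.
The 24 K change is an interval; Kelvin and Celsius degrees are the same size, so ΔC = +24°C.
Final Celsius temperature: 18.2944 + 24.0000 = 42.2944°C.
In Fahrenheit: 42.2944 × 1.8 + 32 = 108.13°F.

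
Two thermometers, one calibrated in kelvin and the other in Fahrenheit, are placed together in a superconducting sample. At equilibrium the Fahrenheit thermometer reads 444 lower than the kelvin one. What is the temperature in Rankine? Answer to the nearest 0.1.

Let x be the kelvin reading; then the Fahrenheit reading is 1.8·x - 459.67.
(1.8·x - 459.67) - x = -444  ⇒  (0.8)·x = 15.67  ⇒  x = 19.5875 K.
In Celsius: 19.5875 - 273.15 = -253.5625°C.
In Rankine: -253.5625 × 1.8 + 491.67 = 35.3°R.

35.3°R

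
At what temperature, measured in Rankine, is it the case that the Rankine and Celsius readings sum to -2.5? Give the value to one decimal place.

Let R be the Rankine reading. The Celsius reading is C = 5/9·R - 273.15.
Require R + C = -2.5: (14/9)·R - 273.15 = -2.5.
R = (-2.5 + 273.15) / (14/9) = 174.0.

174.0°R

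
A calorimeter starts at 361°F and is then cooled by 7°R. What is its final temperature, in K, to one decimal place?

452.0 K

Initial temperature in Celsius: (361 - 32) × 5/9 = 182.7778°C.
The 7°R change is an interval, so only the factor 5/9 applies: -7 × 5/9 = -3.8889°C.
Final Celsius temperature: 182.7778 - 3.8889 = 178.8889°C.
In kelvin: 178.8889 + 273.15 = 452.0 K.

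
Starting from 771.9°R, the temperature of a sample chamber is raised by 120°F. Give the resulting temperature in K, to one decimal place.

495.5 K

Initial temperature in Celsius: (771.9 - 491.67) × 5/9 = 155.6833°C.
The 120°F change is an interval, so only the factor 5/9 applies: +120 × 5/9 = +66.6667°C.
Final Celsius temperature: 155.6833 + 66.6667 = 222.3500°C.
In kelvin: 222.3500 + 273.15 = 495.5 K.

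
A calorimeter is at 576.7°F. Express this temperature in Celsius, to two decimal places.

In Celsius: (576.7 - 32) × 5/9 = 302.6111°C.

302.61°C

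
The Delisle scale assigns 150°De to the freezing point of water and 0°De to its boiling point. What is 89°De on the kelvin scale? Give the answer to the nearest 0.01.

Linear interpolation between the fixed points: C = (89 - 150) × 100 / (0 - 150) = 40.6667°C.
Then 40.6667 + 273.15 = 313.82 K.

313.82 K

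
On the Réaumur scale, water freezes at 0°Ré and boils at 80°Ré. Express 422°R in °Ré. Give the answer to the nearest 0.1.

First in Celsius: (422 - 491.67) × 5/9 = -38.7056°C.
Linearly onto the Réaumur scale: 0 + (-38.7056 / 100) × (80 - 0) = -31.0°Ré.

-31.0°Ré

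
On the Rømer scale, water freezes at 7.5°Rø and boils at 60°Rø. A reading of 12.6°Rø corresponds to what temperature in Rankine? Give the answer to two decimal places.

509.16°R

Linear interpolation between the fixed points: C = (12.6 - 7.5) × 100 / (60 - 7.5) = 9.7143°C.
Then 9.7143 × 1.8 + 491.67 = 509.16°R.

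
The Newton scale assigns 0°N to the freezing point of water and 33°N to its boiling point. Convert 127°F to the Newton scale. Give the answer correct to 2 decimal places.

17.42°N

First in Celsius: (127 - 32) × 5/9 = 52.7778°C.
Linearly onto the Newton scale: 0 + (52.7778 / 100) × (33 - 0) = 17.42°N.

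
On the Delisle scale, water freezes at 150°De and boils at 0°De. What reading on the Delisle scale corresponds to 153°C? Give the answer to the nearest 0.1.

-79.5°De

Linearly onto the Delisle scale: 150 + (153.0000 / 100) × (0 - 150) = -79.5°De.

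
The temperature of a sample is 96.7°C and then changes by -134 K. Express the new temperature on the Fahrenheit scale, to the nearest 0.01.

The 134 K change is an interval; Kelvin and Celsius degrees are the same size, so ΔC = -134°C.
Final Celsius temperature: 96.7000 - 134.0000 = -37.3000°C.
In Fahrenheit: -37.3000 × 1.8 + 32 = -35.14°F.

-35.14°F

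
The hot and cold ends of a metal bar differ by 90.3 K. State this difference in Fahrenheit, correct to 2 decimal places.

162.54°F

An interval of 1 K corresponds to 1.8°F.
90.3 × 1.8 = 162.54.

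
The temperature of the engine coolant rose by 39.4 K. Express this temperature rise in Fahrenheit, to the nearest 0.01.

70.92°F

An interval of 1 K corresponds to 1.8°F.
39.4 × 1.8 = 70.92.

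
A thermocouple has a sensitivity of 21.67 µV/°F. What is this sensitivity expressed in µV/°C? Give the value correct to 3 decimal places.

The quantity depends on a temperature interval, so only the ratio of degree sizes applies; the offset between the scales is irrelevant.
A change of 1°C is a change of 1.8°F, so per °C the value is 21.67 × 1.8 = 39.006.

39.006 µV/°C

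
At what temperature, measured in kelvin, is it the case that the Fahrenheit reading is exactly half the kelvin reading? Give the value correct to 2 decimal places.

Let K be the kelvin reading. The Fahrenheit reading is F = 1.8·K - 459.67.
Require F = 0.5·K: 1.8·K - 459.67 = 0.5·K.
(1.3)·K = 459.67  ⇒  K = 353.59.

353.59 K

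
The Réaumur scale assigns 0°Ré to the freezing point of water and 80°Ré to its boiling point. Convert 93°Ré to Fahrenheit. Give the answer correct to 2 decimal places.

Linear interpolation between the fixed points: C = (93 - 0) × 100 / (80 - 0) = 116.2500°C.
Then 116.2500 × 1.8 + 32 = 241.25°F.

241.25°F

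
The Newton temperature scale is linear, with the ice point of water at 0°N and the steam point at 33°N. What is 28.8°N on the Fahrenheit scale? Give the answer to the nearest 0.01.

189.09°F

Linear interpolation between the fixed points: C = (28.8 - 0) × 100 / (33 - 0) = 87.2727°C.
Then 87.2727 × 1.8 + 32 = 189.09°F.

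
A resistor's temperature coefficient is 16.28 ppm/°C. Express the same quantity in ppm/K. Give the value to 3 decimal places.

Since only a temperature interval is involved, the additive offset between the scales drops out.
A change of 1 K is a change of 1°C, so per K the value is 16.28 × 1 = 16.280.

16.280 ppm/K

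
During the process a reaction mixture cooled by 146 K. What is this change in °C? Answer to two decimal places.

146.00°C

Kelvin and Celsius degrees are the same size, so the interval is unchanged: 146.00.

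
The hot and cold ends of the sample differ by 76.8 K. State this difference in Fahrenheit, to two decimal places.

For a temperature interval the offset drops out; only the factor 1.8 applies.
76.8 × 1.8 = 138.24.

138.24°F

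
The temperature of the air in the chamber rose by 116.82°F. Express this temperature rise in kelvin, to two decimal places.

64.90 K

Only the scale ratio 5/9 matters for a change in temperature.
116.82 × 5/9 = 64.90.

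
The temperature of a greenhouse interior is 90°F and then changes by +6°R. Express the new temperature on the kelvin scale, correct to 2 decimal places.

308.71 K

Initial temperature in Celsius: (90 - 32) × 5/9 = 32.2222°C.
The 6°R change is an interval, so only the factor 5/9 applies: +6 × 5/9 = +3.3333°C.
Final Celsius temperature: 32.2222 + 3.3333 = 35.5556°C.
In kelvin: 35.5556 + 273.15 = 308.71 K.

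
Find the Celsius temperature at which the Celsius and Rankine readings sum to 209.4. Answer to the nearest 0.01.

-100.81°C

Let C be the Celsius reading. The Rankine reading is R = 1.8·C + 491.67.
Require C + R = 209.4: (2.8)·C + 491.67 = 209.4.
C = (209.4 - 491.67) / (2.8) = -100.81.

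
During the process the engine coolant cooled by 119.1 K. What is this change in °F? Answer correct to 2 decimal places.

For a temperature interval the offset drops out; only the factor 1.8 applies.
119.1 × 1.8 = 214.38.

214.38°F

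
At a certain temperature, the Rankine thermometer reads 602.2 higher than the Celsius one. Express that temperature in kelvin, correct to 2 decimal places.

Let x be the Celsius reading; then the Rankine reading is 1.8·x + 491.67.
(1.8·x + 491.67) - x = 602.2  ⇒  (0.8)·x = 110.53  ⇒  x = 138.1625°C.
In kelvin: 138.1625 + 273.15 = 411.31 K.

411.31 K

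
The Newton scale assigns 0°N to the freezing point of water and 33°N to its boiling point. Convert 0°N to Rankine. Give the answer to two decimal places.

Linear interpolation between the fixed points: C = (0 - 0) × 100 / (33 - 0) = 0.0000°C.
Then 0.0000 × 1.8 + 491.67 = 491.67°R.

491.67°R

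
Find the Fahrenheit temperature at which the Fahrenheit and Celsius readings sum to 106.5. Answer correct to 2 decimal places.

Let F be the Fahrenheit reading. The Celsius reading is C = 5/9·F - 17.7778.
Require F + C = 106.5: (14/9)·F - 17.7778 = 106.5.
F = (106.5 + 17.7778) / (14/9) = 79.89.

79.89°F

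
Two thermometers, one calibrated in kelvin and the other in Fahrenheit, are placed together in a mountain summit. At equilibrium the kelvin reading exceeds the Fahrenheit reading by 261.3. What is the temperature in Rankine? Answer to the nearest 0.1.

446.3°R

Let x be the kelvin reading; then the Fahrenheit reading is 1.8·x - 459.67.
(1.8·x - 459.67) - x = -261.3  ⇒  (0.8)·x = 198.37  ⇒  x = 247.9625 K.
In Celsius: 247.9625 - 273.15 = -25.1875°C.
In Rankine: -25.1875 × 1.8 + 491.67 = 446.3°R.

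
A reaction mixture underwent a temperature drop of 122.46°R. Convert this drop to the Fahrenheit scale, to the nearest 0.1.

122.5°F

Rankine and Fahrenheit degrees are the same size, so the interval is unchanged: 122.5.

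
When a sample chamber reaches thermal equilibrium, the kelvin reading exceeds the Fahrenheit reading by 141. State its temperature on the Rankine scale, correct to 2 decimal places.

Let x be the kelvin reading; then the Fahrenheit reading is 1.8·x - 459.67.
(1.8·x - 459.67) - x = -141  ⇒  (0.8)·x = 318.67  ⇒  x = 398.3375 K.
In Celsius: 398.3375 - 273.15 = 125.1875°C.
In Rankine: 125.1875 × 1.8 + 491.67 = 717.01°R.

717.01°R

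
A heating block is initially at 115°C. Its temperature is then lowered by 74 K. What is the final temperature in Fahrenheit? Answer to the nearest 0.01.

The 74 K change is an interval; Kelvin and Celsius degrees are the same size, so ΔC = -74°C.
Final Celsius temperature: 115.0000 - 74.0000 = 41.0000°C.
In Fahrenheit: 41.0000 × 1.8 + 32 = 105.80°F.

105.80°F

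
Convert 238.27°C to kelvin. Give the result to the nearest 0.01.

In kelvin: 238.2700 + 273.15 = 511.42 K.

511.42 K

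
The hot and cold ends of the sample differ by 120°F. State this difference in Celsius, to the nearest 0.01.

66.67°C

For a temperature interval the offset drops out; only the factor 5/9 applies.
120 × 5/9 = 66.67.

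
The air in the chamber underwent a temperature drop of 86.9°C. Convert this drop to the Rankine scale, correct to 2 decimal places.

For a temperature interval the offset drops out; only the factor 1.8 applies.
86.9 × 1.8 = 156.42.

156.42°R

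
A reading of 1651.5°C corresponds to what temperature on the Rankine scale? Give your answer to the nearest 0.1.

3464.4°R

In Rankine: 1651.5000 × 1.8 + 491.67 = 3464.4°R.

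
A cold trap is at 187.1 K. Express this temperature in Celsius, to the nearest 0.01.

-86.05°C

In Celsius: 187.1 - 273.15 = -86.0500°C.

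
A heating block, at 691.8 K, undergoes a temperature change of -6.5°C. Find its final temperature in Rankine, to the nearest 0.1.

1233.5°R

Initial temperature in Celsius: 691.8 - 273.15 = 418.6500°C.
Final Celsius temperature: 418.6500 - 6.5000 = 412.1500°C.
In Rankine: 412.1500 × 1.8 + 491.67 = 1233.5°R.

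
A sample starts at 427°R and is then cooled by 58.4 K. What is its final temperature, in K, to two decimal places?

178.82 K

Initial temperature in Celsius: (427 - 491.67) × 5/9 = -35.9278°C.
The 58.4 K change is an interval; Kelvin and Celsius degrees are the same size, so ΔC = -58.4°C.
Final Celsius temperature: -35.9278 - 58.4000 = -94.3278°C.
In kelvin: -94.3278 + 273.15 = 178.82 K.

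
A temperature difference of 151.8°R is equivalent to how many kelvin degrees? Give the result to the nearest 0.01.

For a temperature interval the offset drops out; only the factor 5/9 applies.
151.8 × 5/9 = 84.33.

84.33 K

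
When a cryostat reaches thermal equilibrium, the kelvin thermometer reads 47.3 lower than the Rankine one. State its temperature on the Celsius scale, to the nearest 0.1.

-214.0°C

Let x be the Rankine reading; then the kelvin reading is 5/9·x.
(5/9·x) - x = -47.3  ⇒  (-4/9)·x = -47.3  ⇒  x = 106.4250°R.
In Celsius: (106.425 - 491.67) × 5/9 = -214.0°C.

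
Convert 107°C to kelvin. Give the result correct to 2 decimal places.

380.15 K

In kelvin: 107.0000 + 273.15 = 380.15 K.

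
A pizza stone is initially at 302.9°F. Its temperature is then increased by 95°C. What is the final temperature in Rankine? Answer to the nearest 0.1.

933.6°R

Initial temperature in Celsius: (302.9 - 32) × 5/9 = 150.5000°C.
Final Celsius temperature: 150.5000 + 95.0000 = 245.5000°C.
In Rankine: 245.5000 × 1.8 + 491.67 = 933.6°R.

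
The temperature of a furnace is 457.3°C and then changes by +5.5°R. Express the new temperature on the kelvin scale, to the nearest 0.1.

733.5 K

The 5.5°R change is an interval, so only the factor 5/9 applies: +5.5 × 5/9 = +3.0556°C.
Final Celsius temperature: 457.3000 + 3.0556 = 460.3556°C.
In kelvin: 460.3556 + 273.15 = 733.5 K.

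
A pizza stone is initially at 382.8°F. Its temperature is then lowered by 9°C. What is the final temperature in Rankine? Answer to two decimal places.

826.27°R

Initial temperature in Celsius: (382.8 - 32) × 5/9 = 194.8889°C.
Final Celsius temperature: 194.8889 - 9.0000 = 185.8889°C.
In Rankine: 185.8889 × 1.8 + 491.67 = 826.27°R.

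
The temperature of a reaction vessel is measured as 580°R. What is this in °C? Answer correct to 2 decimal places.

In Celsius: (580 - 491.67) × 5/9 = 49.0722°C.

49.07°C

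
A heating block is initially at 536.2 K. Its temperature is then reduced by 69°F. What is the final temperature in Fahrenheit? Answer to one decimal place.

436.5°F

Initial temperature in Celsius: 536.2 - 273.15 = 263.0500°C.
The 69°F change is an interval, so only the factor 5/9 applies: -69 × 5/9 = -38.3333°C.
Final Celsius temperature: 263.0500 - 38.3333 = 224.7167°C.
In Fahrenheit: 224.7167 × 1.8 + 32 = 436.5°F.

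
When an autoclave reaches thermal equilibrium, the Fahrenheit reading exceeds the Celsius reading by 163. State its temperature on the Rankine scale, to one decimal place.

786.4°R

Let x be the Fahrenheit reading; then the Celsius reading is 5/9·x - 17.7778.
(5/9·x - 17.7778) - x = -163  ⇒  (-4/9)·x = -145.222  ⇒  x = 326.7500°F.
In Celsius: (326.75 - 32) × 5/9 = 163.7500°C.
In Rankine: 163.7500 × 1.8 + 491.67 = 786.4°R.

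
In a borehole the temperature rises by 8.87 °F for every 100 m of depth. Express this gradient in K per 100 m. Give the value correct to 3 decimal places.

The quantity depends on a temperature interval, so only the ratio of degree sizes applies; the offset between the scales is irrelevant.
A change of 1°F is a change of 5/9 K, so 8.87 × 5/9 = 4.928.

4.928 K/100 m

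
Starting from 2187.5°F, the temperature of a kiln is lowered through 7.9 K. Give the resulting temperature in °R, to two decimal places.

Initial temperature in Celsius: (2187.5 - 32) × 5/9 = 1197.5000°C.
The 7.9 K change is an interval; Kelvin and Celsius degrees are the same size, so ΔC = -7.9°C.
Final Celsius temperature: 1197.5000 - 7.9000 = 1189.6000°C.
In Rankine: 1189.6000 × 1.8 + 491.67 = 2632.95°R.

2632.95°R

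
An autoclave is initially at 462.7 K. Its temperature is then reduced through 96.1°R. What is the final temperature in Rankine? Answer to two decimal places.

736.76°R

Initial temperature in Celsius: 462.7 - 273.15 = 189.5500°C.
The 96.1°R change is an interval, so only the factor 5/9 applies: -96.1 × 5/9 = -53.3889°C.
Final Celsius temperature: 189.5500 - 53.3889 = 136.1611°C.
In Rankine: 136.1611 × 1.8 + 491.67 = 736.76°R.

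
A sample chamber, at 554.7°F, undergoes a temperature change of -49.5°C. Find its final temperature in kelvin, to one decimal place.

Initial temperature in Celsius: (554.7 - 32) × 5/9 = 290.3889°C.
Final Celsius temperature: 290.3889 - 49.5000 = 240.8889°C.
In kelvin: 240.8889 + 273.15 = 514.0 K.

514.0 K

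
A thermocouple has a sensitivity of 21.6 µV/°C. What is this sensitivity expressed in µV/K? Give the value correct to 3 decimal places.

21.600 µV/K

The quantity depends on a temperature interval, so only the ratio of degree sizes applies; the offset between the scales is irrelevant.
A change of 1 K is a change of 1°C, so per K the value is 21.6 × 1 = 21.600.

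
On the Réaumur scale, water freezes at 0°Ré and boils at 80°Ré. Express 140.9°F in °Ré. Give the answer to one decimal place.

First in Celsius: (140.9 - 32) × 5/9 = 60.5000°C.
Linearly onto the Réaumur scale: 0 + (60.5000 / 100) × (80 - 0) = 48.4°Ré.

48.4°Ré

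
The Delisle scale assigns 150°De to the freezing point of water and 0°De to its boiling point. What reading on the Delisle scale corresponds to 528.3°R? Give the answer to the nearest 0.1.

First in Celsius: (528.3 - 491.67) × 5/9 = 20.3500°C.
Linearly onto the Delisle scale: 150 + (20.3500 / 100) × (0 - 150) = 119.5°De.

119.5°De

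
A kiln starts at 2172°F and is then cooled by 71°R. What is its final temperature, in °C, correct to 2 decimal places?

1149.44°C

Initial temperature in Celsius: (2172 - 32) × 5/9 = 1188.8889°C.
The 71°R change is an interval, so only the factor 5/9 applies: -71 × 5/9 = -39.4444°C.
Final Celsius temperature: 1188.8889 - 39.4444 = 1149.4444°C.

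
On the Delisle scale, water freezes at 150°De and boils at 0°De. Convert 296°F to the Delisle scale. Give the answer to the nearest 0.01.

First in Celsius: (296 - 32) × 5/9 = 146.6667°C.
Linearly onto the Delisle scale: 150 + (146.6667 / 100) × (0 - 150) = -70.00°De.

-70.00°De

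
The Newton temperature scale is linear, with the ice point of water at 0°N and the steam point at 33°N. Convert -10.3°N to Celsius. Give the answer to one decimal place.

-31.2°C

Linear interpolation between the fixed points: C = (-10.3 - 0) × 100 / (33 - 0) = -31.2121°C.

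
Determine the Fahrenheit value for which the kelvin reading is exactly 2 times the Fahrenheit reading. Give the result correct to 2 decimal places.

Let F be the Fahrenheit reading. The kelvin reading is K = 5/9·F + 255.372.
Require K = 2·F: 5/9·F + 255.372 = 2·F.
(-13/9)·F = -255.372  ⇒  F = 176.80.

176.80°F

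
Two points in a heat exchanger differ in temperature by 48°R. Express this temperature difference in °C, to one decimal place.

26.7°C

For a temperature interval the offset drops out; only the factor 5/9 applies.
48 × 5/9 = 26.7.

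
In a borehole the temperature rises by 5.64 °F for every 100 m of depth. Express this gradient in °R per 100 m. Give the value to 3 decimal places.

The quantity depends on a temperature interval, so only the ratio of degree sizes applies; the offset between the scales is irrelevant.
A change of 1°F is a change of 1°R, so 5.64 × 1 = 5.640.

5.640 °R/100 m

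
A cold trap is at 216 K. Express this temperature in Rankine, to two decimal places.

388.80°R

In Celsius: 216 - 273.15 = -57.1500°C.
In Rankine: -57.1500 × 1.8 + 491.67 = 388.80°R.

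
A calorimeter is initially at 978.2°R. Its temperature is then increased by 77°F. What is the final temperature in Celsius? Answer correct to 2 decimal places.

Initial temperature in Celsius: (978.2 - 491.67) × 5/9 = 270.2944°C.
The 77°F change is an interval, so only the factor 5/9 applies: +77 × 5/9 = +42.7778°C.
Final Celsius temperature: 270.2944 + 42.7778 = 313.0722°C.

313.07°C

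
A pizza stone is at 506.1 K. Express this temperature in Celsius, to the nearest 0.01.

232.95°C

In Celsius: 506.1 - 273.15 = 232.9500°C.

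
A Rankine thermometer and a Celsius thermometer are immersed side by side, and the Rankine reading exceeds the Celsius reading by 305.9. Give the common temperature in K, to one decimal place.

Let x be the Rankine reading; then the Celsius reading is 5/9·x - 273.15.
(5/9·x - 273.15) - x = -305.9  ⇒  (-4/9)·x = -32.75  ⇒  x = 73.6875°R.
In Celsius: (73.6875 - 491.67) × 5/9 = -232.2125°C.
In kelvin: -232.2125 + 273.15 = 40.9 K.

40.9 K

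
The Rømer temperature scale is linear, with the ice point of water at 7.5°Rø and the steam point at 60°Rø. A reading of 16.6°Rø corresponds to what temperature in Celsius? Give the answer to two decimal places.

Linear interpolation between the fixed points: C = (16.6 - 7.5) × 100 / (60 - 7.5) = 17.3333°C.

17.33°C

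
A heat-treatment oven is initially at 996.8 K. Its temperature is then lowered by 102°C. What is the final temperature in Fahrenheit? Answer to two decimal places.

1150.97°F

Initial temperature in Celsius: 996.8 - 273.15 = 723.6500°C.
Final Celsius temperature: 723.6500 - 102.0000 = 621.6500°C.
In Fahrenheit: 621.6500 × 1.8 + 32 = 1150.97°F.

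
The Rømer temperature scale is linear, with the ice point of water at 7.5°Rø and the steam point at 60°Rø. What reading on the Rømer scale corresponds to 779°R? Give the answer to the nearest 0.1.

91.3°Rø

First in Celsius: (779 - 491.67) × 5/9 = 159.6278°C.
Linearly onto the Rømer scale: 7.5 + (159.6278 / 100) × (60 - 7.5) = 91.3°Rø.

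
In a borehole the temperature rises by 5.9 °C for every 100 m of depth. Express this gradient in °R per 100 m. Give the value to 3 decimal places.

Since only a temperature interval is involved, the additive offset between the scales drops out.
A change of 1°C is a change of 1.8°R, so 5.9 × 1.8 = 10.620.

10.620 °R/100 m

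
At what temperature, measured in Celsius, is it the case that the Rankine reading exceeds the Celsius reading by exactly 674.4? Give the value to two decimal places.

Let C be the Celsius reading. The Rankine reading is R = 1.8·C + 491.67.
Require R - C = 674.4: (0.8)·C + 491.67 = 674.4.
C = (674.4 - 491.67) / (0.8) = 228.41.

228.41°C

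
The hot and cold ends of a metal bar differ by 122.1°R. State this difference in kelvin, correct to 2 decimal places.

Only the scale ratio 5/9 matters for a change in temperature.
122.1 × 5/9 = 67.83.

67.83 K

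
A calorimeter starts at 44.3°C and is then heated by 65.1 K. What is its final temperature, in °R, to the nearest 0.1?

The 65.1 K change is an interval; Kelvin and Celsius degrees are the same size, so ΔC = +65.1°C.
Final Celsius temperature: 44.3000 + 65.1000 = 109.4000°C.
In Rankine: 109.4000 × 1.8 + 491.67 = 688.6°R.

688.6°R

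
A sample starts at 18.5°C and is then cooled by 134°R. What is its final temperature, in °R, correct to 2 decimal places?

390.97°R

The 134°R change is an interval, so only the factor 5/9 applies: -134 × 5/9 = -74.4444°C.
Final Celsius temperature: 18.5000 - 74.4444 = -55.9444°C.
In Rankine: -55.9444 × 1.8 + 491.67 = 390.97°R.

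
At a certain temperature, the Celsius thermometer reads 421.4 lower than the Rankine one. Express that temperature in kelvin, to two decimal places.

Let x be the Rankine reading; then the Celsius reading is 5/9·x - 273.15.
(5/9·x - 273.15) - x = -421.4  ⇒  (-4/9)·x = -148.25  ⇒  x = 333.5625°R.
In Celsius: (333.5625 - 491.67) × 5/9 = -87.8375°C.
In kelvin: -87.8375 + 273.15 = 185.31 K.

185.31 K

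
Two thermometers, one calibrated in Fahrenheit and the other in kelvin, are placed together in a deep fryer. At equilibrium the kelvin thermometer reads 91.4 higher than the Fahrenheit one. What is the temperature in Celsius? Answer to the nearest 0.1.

Let x be the Fahrenheit reading; then the kelvin reading is 5/9·x + 255.372.
(5/9·x + 255.372) - x = 91.4  ⇒  (-4/9)·x = -163.972  ⇒  x = 368.9375°F.
In Celsius: (368.9375 - 32) × 5/9 = 187.2°C.

187.2°C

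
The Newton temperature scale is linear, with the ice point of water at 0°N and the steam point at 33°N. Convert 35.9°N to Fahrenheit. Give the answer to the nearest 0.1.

Linear interpolation between the fixed points: C = (35.9 - 0) × 100 / (33 - 0) = 108.7879°C.
Then 108.7879 × 1.8 + 32 = 227.8°F.

227.8°F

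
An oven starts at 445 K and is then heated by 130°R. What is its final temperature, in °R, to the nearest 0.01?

Initial temperature in Celsius: 445 - 273.15 = 171.8500°C.
The 130°R change is an interval, so only the factor 5/9 applies: +130 × 5/9 = +72.2222°C.
Final Celsius temperature: 171.8500 + 72.2222 = 244.0722°C.
In Rankine: 244.0722 × 1.8 + 491.67 = 931.00°R.

931.00°R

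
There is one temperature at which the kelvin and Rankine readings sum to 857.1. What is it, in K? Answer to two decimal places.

306.11 K

Let K be the kelvin reading. The Rankine reading is R = 1.8·K.
Require K + R = 857.1: (2.8)·K = 857.1.
K = (857.1) / (2.8) = 306.11.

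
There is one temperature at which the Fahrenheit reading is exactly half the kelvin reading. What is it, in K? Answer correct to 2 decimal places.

Let K be the kelvin reading. The Fahrenheit reading is F = 1.8·K - 459.67.
Require F = 0.5·K: 1.8·K - 459.67 = 0.5·K.
(1.3)·K = 459.67  ⇒  K = 353.59.

353.59 K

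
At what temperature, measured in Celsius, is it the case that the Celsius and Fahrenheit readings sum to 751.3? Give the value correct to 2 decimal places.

256.89°C

Let C be the Celsius reading. The Fahrenheit reading is F = 1.8·C + 32.
Require C + F = 751.3: (2.8)·C + 32 = 751.3.
C = (751.3 - 32) / (2.8) = 256.89.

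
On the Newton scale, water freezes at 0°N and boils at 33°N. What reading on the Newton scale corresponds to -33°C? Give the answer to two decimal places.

-10.89°N

Linearly onto the Newton scale: 0 + (-33.0000 / 100) × (33 - 0) = -10.89°N.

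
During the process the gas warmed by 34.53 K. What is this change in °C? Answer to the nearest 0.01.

Kelvin and Celsius degrees are the same size, so the interval is unchanged: 34.53.

34.53°C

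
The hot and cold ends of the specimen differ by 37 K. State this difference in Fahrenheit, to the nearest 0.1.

For a temperature interval the offset drops out; only the factor 1.8 applies.
37 × 1.8 = 66.6.

66.6°F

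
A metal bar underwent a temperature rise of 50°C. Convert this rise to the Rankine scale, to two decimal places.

90.00°R

An interval of 1°C corresponds to 1.8°R.
50 × 1.8 = 90.00.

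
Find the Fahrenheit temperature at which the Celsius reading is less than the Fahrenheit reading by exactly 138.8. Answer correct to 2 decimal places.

Let F be the Fahrenheit reading. The Celsius reading is C = 5/9·F - 17.7778.
Require C - F = -138.8: (-4/9)·F - 17.7778 = -138.8.
F = (-138.8 + 17.7778) / (-4/9) = 272.30.

272.30°F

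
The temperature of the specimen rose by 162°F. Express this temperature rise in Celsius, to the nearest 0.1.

90.0°C

An interval of 1°F corresponds to 5/9°C.
162 × 5/9 = 90.0.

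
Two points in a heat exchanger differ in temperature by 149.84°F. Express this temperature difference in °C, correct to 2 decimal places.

83.24°C

For a temperature interval the offset drops out; only the factor 5/9 applies.
149.84 × 5/9 = 83.24.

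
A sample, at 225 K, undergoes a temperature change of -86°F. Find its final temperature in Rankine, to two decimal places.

Initial temperature in Celsius: 225 - 273.15 = -48.1500°C.
The 86°F change is an interval, so only the factor 5/9 applies: -86 × 5/9 = -47.7778°C.
Final Celsius temperature: -48.1500 - 47.7778 = -95.9278°C.
In Rankine: -95.9278 × 1.8 + 491.67 = 319.00°R.

319.00°R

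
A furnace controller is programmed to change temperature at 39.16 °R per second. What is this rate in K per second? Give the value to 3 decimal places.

21.756 K/second

The quantity depends on a temperature interval, so only the ratio of degree sizes applies; the offset between the scales is irrelevant.
A change of 1°R is a change of 5/9 K, so 39.16 × 5/9 = 21.756.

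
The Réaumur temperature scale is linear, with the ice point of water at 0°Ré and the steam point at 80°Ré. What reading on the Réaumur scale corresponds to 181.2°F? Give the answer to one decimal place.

First in Celsius: (181.2 - 32) × 5/9 = 82.8889°C.
Linearly onto the Réaumur scale: 0 + (82.8889 / 100) × (80 - 0) = 66.3°Ré.

66.3°Ré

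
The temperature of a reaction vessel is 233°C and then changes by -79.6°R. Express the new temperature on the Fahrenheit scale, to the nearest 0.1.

The 79.6°R change is an interval, so only the factor 5/9 applies: -79.6 × 5/9 = -44.2222°C.
Final Celsius temperature: 233.0000 - 44.2222 = 188.7778°C.
In Fahrenheit: 188.7778 × 1.8 + 32 = 371.8°F.

371.8°F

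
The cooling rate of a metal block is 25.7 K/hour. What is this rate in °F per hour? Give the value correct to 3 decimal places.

Since only a temperature interval is involved, the additive offset between the scales drops out.
A change of 1 K is a change of 1.8°F, so 25.7 × 1.8 = 46.260.

46.260 °F/hour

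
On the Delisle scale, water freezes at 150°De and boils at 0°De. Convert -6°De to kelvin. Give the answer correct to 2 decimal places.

Linear interpolation between the fixed points: C = (-6 - 150) × 100 / (0 - 150) = 104.0000°C.
Then 104.0000 + 273.15 = 377.15 K.

377.15 K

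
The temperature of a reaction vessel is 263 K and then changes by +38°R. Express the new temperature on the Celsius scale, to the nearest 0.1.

Initial temperature in Celsius: 263 - 273.15 = -10.1500°C.
The 38°R change is an interval, so only the factor 5/9 applies: +38 × 5/9 = +21.1111°C.
Final Celsius temperature: -10.1500 + 21.1111 = 10.9611°C.

11.0°C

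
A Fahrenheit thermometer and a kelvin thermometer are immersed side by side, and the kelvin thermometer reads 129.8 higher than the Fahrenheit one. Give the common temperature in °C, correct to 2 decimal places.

139.19°C

Let x be the Fahrenheit reading; then the kelvin reading is 5/9·x + 255.372.
(5/9·x + 255.372) - x = 129.8  ⇒  (-4/9)·x = -125.572  ⇒  x = 282.5375°F.
In Celsius: (282.5375 - 32) × 5/9 = 139.19°C.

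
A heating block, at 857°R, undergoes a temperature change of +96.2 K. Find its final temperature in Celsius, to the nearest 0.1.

299.2°C

Initial temperature in Celsius: (857 - 491.67) × 5/9 = 202.9611°C.
The 96.2 K change is an interval; Kelvin and Celsius degrees are the same size, so ΔC = +96.2°C.
Final Celsius temperature: 202.9611 + 96.2000 = 299.1611°C.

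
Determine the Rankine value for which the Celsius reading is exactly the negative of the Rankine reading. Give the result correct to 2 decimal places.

Let R be the Rankine reading. The Celsius reading is C = 5/9·R - 273.15.
Require C = -1·R: 5/9·R - 273.15 = -1·R.
(14/9)·R = 273.15  ⇒  R = 175.60.

175.60°R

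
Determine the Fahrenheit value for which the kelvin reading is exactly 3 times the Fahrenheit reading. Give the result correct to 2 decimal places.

Let F be the Fahrenheit reading. The kelvin reading is K = 5/9·F + 255.372.
Require K = 3·F: 5/9·F + 255.372 = 3·F.
(-22/9)·F = -255.372  ⇒  F = 104.47.

104.47°F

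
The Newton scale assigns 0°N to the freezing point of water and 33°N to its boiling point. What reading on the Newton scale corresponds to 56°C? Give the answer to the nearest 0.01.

Linearly onto the Newton scale: 0 + (56.0000 / 100) × (33 - 0) = 18.48°N.

18.48°N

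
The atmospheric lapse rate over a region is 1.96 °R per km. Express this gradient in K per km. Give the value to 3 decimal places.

1.089 K/km

The quantity depends on a temperature interval, so only the ratio of degree sizes applies; the offset between the scales is irrelevant.
A change of 1°R is a change of 5/9 K, so 1.96 × 5/9 = 1.089.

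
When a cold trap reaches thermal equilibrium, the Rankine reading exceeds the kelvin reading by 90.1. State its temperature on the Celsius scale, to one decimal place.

-160.5°C

Let x be the kelvin reading; then the Rankine reading is 1.8·x.
(1.8·x) - x = 90.1  ⇒  (0.8)·x = 90.1  ⇒  x = 112.6250 K.
In Celsius: 112.625 - 273.15 = -160.5°C.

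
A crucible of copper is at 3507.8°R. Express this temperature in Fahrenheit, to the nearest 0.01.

3048.13°F

In Celsius: (3507.8 - 491.67) × 5/9 = 1675.6278°C.
In Fahrenheit: 1675.6278 × 1.8 + 32 = 3048.13°F.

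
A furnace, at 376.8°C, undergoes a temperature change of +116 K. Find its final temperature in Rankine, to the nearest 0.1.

The 116 K change is an interval; Kelvin and Celsius degrees are the same size, so ΔC = +116°C.
Final Celsius temperature: 376.8000 + 116.0000 = 492.8000°C.
In Rankine: 492.8000 × 1.8 + 491.67 = 1378.7°R.

1378.7°R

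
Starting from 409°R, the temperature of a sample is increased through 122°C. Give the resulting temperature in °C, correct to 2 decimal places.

Initial temperature in Celsius: (409 - 491.67) × 5/9 = -45.9278°C.
Final Celsius temperature: -45.9278 + 122.0000 = 76.0722°C.

76.07°C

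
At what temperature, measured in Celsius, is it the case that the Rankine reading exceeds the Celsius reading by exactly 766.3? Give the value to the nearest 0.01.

343.29°C

Let C be the Celsius reading. The Rankine reading is R = 1.8·C + 491.67.
Require R - C = 766.3: (0.8)·C + 491.67 = 766.3.
C = (766.3 - 491.67) / (0.8) = 343.29.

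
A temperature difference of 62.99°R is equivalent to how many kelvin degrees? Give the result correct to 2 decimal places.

For a temperature interval the offset drops out; only the factor 5/9 applies.
62.99 × 5/9 = 34.99.

34.99 K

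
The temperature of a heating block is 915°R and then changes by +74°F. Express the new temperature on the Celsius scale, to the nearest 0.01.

276.29°C

Initial temperature in Celsius: (915 - 491.67) × 5/9 = 235.1833°C.
The 74°F change is an interval, so only the factor 5/9 applies: +74 × 5/9 = +41.1111°C.
Final Celsius temperature: 235.1833 + 41.1111 = 276.2944°C.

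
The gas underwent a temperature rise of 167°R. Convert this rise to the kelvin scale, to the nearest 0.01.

92.78 K

For a temperature interval the offset drops out; only the factor 5/9 applies.
167 × 5/9 = 92.78.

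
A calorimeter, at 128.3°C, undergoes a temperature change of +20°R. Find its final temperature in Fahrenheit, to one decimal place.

The 20°R change is an interval, so only the factor 5/9 applies: +20 × 5/9 = +11.1111°C.
Final Celsius temperature: 128.3000 + 11.1111 = 139.4111°C.
In Fahrenheit: 139.4111 × 1.8 + 32 = 282.9°F.

282.9°F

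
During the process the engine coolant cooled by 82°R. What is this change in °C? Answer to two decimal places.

45.56°C

For a temperature interval the offset drops out; only the factor 5/9 applies.
82 × 5/9 = 45.56.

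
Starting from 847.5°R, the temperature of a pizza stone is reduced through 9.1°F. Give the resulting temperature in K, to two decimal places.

Initial temperature in Celsius: (847.5 - 491.67) × 5/9 = 197.6833°C.
The 9.1°F change is an interval, so only the factor 5/9 applies: -9.1 × 5/9 = -5.0556°C.
Final Celsius temperature: 197.6833 - 5.0556 = 192.6278°C.
In kelvin: 192.6278 + 273.15 = 465.78 K.

465.78 K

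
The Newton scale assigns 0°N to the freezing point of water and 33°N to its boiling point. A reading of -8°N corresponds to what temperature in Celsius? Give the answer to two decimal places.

Linear interpolation between the fixed points: C = (-8 - 0) × 100 / (33 - 0) = -24.2424°C.

-24.24°C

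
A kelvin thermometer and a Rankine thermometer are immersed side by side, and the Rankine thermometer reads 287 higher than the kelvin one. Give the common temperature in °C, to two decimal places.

Let x be the kelvin reading; then the Rankine reading is 1.8·x.
(1.8·x) - x = 287  ⇒  (0.8)·x = 287  ⇒  x = 358.7500 K.
In Celsius: 358.75 - 273.15 = 85.60°C.

85.60°C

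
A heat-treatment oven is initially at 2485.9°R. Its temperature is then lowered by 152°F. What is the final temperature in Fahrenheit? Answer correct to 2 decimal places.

Initial temperature in Celsius: (2485.9 - 491.67) × 5/9 = 1107.9056°C.
The 152°F change is an interval, so only the factor 5/9 applies: -152 × 5/9 = -84.4444°C.
Final Celsius temperature: 1107.9056 - 84.4444 = 1023.4611°C.
In Fahrenheit: 1023.4611 × 1.8 + 32 = 1874.23°F.

1874.23°F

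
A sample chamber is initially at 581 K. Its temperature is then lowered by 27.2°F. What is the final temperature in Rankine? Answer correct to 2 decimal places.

Initial temperature in Celsius: 581 - 273.15 = 307.8500°C.
The 27.2°F change is an interval, so only the factor 5/9 applies: -27.2 × 5/9 = -15.1111°C.
Final Celsius temperature: 307.8500 - 15.1111 = 292.7389°C.
In Rankine: 292.7389 × 1.8 + 491.67 = 1018.60°R.

1018.60°R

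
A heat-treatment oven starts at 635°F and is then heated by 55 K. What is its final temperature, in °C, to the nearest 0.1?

390.0°C

Initial temperature in Celsius: (635 - 32) × 5/9 = 335.0000°C.
The 55 K change is an interval; Kelvin and Celsius degrees are the same size, so ΔC = +55°C.
Final Celsius temperature: 335.0000 + 55.0000 = 390.0000°C.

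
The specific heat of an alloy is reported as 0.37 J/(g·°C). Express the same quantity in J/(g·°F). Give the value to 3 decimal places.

0.206 J/(g·°F)

The quantity depends on a temperature interval, so only the ratio of degree sizes applies; the offset between the scales is irrelevant.
A change of 1°F is a change of 5/9°C, so per °F the value is 0.37 × 5/9 = 0.206.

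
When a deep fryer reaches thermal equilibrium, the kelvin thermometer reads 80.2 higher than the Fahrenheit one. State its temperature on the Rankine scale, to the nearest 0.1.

Let x be the Fahrenheit reading; then the kelvin reading is 5/9·x + 255.372.
(5/9·x + 255.372) - x = 80.2  ⇒  (-4/9)·x = -175.172  ⇒  x = 394.1375°F.
In Celsius: (394.1375 - 32) × 5/9 = 201.1875°C.
In Rankine: 201.1875 × 1.8 + 491.67 = 853.8°R.

853.8°R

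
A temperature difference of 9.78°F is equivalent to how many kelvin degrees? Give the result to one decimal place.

Only the scale ratio 5/9 matters for a change in temperature.
9.78 × 5/9 = 5.4.

5.4 K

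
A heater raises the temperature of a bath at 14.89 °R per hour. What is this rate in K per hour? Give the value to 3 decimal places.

8.272 K/hour

The quantity depends on a temperature interval, so only the ratio of degree sizes applies; the offset between the scales is irrelevant.
A change of 1°R is a change of 5/9 K, so 14.89 × 5/9 = 8.272.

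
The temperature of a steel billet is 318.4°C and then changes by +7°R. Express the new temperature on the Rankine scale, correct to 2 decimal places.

The 7°R change is an interval, so only the factor 5/9 applies: +7 × 5/9 = +3.8889°C.
Final Celsius temperature: 318.4000 + 3.8889 = 322.2889°C.
In Rankine: 322.2889 × 1.8 + 491.67 = 1071.79°R.

1071.79°R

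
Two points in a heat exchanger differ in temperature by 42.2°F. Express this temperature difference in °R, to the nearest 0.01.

Fahrenheit and Rankine degrees are the same size, so the interval is unchanged: 42.20.

42.20°R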